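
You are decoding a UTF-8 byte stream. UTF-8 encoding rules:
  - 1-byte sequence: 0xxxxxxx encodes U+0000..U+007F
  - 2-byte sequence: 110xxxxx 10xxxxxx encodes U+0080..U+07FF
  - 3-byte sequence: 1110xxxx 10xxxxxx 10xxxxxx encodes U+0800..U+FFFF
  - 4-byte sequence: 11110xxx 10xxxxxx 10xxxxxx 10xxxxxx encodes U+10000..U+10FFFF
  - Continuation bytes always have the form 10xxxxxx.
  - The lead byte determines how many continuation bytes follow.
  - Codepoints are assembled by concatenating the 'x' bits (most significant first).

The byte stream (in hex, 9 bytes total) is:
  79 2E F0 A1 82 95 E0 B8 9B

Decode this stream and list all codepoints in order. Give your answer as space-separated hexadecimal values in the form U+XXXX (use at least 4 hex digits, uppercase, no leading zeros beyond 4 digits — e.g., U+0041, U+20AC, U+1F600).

Answer: U+0079 U+002E U+21095 U+0E1B

Derivation:
Byte[0]=79: 1-byte ASCII. cp=U+0079
Byte[1]=2E: 1-byte ASCII. cp=U+002E
Byte[2]=F0: 4-byte lead, need 3 cont bytes. acc=0x0
Byte[3]=A1: continuation. acc=(acc<<6)|0x21=0x21
Byte[4]=82: continuation. acc=(acc<<6)|0x02=0x842
Byte[5]=95: continuation. acc=(acc<<6)|0x15=0x21095
Completed: cp=U+21095 (starts at byte 2)
Byte[6]=E0: 3-byte lead, need 2 cont bytes. acc=0x0
Byte[7]=B8: continuation. acc=(acc<<6)|0x38=0x38
Byte[8]=9B: continuation. acc=(acc<<6)|0x1B=0xE1B
Completed: cp=U+0E1B (starts at byte 6)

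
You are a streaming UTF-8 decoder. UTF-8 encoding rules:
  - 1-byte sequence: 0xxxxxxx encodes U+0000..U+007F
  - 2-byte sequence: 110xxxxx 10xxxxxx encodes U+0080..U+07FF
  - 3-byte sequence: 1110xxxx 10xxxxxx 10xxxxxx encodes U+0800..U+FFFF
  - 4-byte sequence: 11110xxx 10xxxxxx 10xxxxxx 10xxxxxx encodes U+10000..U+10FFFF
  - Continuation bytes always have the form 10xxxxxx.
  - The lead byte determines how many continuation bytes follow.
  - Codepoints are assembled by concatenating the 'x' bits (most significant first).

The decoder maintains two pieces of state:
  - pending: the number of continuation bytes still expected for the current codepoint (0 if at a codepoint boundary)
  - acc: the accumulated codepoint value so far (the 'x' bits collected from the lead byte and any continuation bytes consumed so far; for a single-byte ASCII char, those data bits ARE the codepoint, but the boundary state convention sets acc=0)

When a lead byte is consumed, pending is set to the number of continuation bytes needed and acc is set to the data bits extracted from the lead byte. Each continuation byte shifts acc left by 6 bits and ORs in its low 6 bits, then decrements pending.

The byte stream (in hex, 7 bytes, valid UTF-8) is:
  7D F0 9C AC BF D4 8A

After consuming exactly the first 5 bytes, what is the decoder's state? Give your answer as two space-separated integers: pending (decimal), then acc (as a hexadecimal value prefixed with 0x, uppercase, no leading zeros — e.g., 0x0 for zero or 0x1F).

Answer: 0 0x1CB3F

Derivation:
Byte[0]=7D: 1-byte. pending=0, acc=0x0
Byte[1]=F0: 4-byte lead. pending=3, acc=0x0
Byte[2]=9C: continuation. acc=(acc<<6)|0x1C=0x1C, pending=2
Byte[3]=AC: continuation. acc=(acc<<6)|0x2C=0x72C, pending=1
Byte[4]=BF: continuation. acc=(acc<<6)|0x3F=0x1CB3F, pending=0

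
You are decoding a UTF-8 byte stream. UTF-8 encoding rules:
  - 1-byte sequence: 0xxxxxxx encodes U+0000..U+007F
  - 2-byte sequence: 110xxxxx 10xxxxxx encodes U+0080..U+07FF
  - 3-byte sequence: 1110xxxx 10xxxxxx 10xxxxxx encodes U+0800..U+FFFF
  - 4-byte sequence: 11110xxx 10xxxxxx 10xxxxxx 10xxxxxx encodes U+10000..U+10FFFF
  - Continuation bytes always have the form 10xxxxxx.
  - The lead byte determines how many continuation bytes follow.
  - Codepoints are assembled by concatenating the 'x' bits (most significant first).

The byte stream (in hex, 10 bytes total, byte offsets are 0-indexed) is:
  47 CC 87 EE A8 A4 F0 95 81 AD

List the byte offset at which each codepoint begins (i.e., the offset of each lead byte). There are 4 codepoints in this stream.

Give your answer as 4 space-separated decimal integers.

Answer: 0 1 3 6

Derivation:
Byte[0]=47: 1-byte ASCII. cp=U+0047
Byte[1]=CC: 2-byte lead, need 1 cont bytes. acc=0xC
Byte[2]=87: continuation. acc=(acc<<6)|0x07=0x307
Completed: cp=U+0307 (starts at byte 1)
Byte[3]=EE: 3-byte lead, need 2 cont bytes. acc=0xE
Byte[4]=A8: continuation. acc=(acc<<6)|0x28=0x3A8
Byte[5]=A4: continuation. acc=(acc<<6)|0x24=0xEA24
Completed: cp=U+EA24 (starts at byte 3)
Byte[6]=F0: 4-byte lead, need 3 cont bytes. acc=0x0
Byte[7]=95: continuation. acc=(acc<<6)|0x15=0x15
Byte[8]=81: continuation. acc=(acc<<6)|0x01=0x541
Byte[9]=AD: continuation. acc=(acc<<6)|0x2D=0x1506D
Completed: cp=U+1506D (starts at byte 6)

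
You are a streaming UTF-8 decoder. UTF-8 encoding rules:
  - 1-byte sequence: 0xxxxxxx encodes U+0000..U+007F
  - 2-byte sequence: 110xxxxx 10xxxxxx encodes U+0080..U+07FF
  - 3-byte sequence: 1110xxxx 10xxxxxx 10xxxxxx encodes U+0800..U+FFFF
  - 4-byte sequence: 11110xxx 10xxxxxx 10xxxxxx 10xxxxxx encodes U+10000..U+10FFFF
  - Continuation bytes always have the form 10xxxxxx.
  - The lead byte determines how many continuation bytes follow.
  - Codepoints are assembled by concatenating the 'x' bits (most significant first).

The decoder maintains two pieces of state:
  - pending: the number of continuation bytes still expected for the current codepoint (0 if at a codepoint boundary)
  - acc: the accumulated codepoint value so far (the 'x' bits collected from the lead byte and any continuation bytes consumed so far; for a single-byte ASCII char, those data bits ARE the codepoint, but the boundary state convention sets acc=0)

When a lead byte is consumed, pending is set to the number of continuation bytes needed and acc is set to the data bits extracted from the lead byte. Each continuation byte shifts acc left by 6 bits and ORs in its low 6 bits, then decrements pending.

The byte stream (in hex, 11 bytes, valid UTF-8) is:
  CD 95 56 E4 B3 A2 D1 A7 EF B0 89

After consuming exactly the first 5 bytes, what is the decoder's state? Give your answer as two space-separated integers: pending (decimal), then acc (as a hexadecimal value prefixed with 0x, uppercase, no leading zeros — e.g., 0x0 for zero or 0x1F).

Byte[0]=CD: 2-byte lead. pending=1, acc=0xD
Byte[1]=95: continuation. acc=(acc<<6)|0x15=0x355, pending=0
Byte[2]=56: 1-byte. pending=0, acc=0x0
Byte[3]=E4: 3-byte lead. pending=2, acc=0x4
Byte[4]=B3: continuation. acc=(acc<<6)|0x33=0x133, pending=1

Answer: 1 0x133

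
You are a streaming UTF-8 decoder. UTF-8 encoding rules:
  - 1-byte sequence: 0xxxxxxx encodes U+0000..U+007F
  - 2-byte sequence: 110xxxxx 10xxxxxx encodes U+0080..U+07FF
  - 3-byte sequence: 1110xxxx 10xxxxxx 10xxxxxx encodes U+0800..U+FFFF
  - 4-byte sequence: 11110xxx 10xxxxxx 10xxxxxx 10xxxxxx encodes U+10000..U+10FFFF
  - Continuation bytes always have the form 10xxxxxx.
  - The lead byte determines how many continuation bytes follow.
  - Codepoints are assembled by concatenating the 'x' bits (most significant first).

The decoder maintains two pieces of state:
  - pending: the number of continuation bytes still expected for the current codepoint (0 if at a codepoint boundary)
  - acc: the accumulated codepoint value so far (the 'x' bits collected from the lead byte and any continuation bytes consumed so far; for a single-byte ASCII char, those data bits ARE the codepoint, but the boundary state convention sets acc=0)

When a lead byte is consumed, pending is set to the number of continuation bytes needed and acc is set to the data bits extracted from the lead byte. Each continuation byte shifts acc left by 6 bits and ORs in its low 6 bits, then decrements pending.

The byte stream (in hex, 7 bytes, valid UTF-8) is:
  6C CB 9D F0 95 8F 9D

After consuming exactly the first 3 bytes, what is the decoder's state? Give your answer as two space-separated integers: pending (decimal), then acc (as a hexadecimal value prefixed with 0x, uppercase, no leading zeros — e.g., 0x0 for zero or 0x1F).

Answer: 0 0x2DD

Derivation:
Byte[0]=6C: 1-byte. pending=0, acc=0x0
Byte[1]=CB: 2-byte lead. pending=1, acc=0xB
Byte[2]=9D: continuation. acc=(acc<<6)|0x1D=0x2DD, pending=0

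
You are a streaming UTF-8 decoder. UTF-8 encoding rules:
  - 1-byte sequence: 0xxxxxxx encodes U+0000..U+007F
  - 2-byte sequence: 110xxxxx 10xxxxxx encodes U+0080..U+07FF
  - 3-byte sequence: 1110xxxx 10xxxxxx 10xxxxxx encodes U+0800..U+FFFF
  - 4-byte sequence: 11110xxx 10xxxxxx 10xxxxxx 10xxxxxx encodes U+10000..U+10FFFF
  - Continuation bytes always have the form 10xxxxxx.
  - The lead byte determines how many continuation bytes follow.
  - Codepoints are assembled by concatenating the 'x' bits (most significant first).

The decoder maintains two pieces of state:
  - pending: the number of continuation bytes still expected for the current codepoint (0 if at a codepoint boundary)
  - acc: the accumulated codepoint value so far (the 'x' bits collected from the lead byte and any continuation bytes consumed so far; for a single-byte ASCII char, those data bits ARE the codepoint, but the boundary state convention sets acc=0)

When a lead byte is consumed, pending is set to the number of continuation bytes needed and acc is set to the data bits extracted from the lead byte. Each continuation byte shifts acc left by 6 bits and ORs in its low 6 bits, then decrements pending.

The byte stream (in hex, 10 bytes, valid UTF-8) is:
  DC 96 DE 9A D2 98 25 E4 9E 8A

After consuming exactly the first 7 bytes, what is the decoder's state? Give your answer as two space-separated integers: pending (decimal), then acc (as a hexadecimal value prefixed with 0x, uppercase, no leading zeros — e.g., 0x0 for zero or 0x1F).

Byte[0]=DC: 2-byte lead. pending=1, acc=0x1C
Byte[1]=96: continuation. acc=(acc<<6)|0x16=0x716, pending=0
Byte[2]=DE: 2-byte lead. pending=1, acc=0x1E
Byte[3]=9A: continuation. acc=(acc<<6)|0x1A=0x79A, pending=0
Byte[4]=D2: 2-byte lead. pending=1, acc=0x12
Byte[5]=98: continuation. acc=(acc<<6)|0x18=0x498, pending=0
Byte[6]=25: 1-byte. pending=0, acc=0x0

Answer: 0 0x0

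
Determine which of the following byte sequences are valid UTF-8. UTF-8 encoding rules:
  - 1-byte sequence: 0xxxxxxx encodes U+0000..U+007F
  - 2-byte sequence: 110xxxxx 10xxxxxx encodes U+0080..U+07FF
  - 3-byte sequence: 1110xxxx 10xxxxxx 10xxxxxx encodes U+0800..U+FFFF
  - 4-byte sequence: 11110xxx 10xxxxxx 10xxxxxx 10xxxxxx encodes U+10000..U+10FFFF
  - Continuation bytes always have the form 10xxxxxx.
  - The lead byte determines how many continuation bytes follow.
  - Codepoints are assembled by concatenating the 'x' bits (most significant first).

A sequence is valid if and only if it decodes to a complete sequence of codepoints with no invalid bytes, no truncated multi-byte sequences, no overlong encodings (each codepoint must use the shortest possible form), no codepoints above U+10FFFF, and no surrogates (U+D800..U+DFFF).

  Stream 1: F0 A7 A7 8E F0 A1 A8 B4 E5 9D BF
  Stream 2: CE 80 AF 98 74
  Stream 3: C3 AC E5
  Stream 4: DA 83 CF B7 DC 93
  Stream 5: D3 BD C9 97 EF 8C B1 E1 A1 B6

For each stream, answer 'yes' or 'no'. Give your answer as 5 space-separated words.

Stream 1: decodes cleanly. VALID
Stream 2: error at byte offset 2. INVALID
Stream 3: error at byte offset 3. INVALID
Stream 4: decodes cleanly. VALID
Stream 5: decodes cleanly. VALID

Answer: yes no no yes yes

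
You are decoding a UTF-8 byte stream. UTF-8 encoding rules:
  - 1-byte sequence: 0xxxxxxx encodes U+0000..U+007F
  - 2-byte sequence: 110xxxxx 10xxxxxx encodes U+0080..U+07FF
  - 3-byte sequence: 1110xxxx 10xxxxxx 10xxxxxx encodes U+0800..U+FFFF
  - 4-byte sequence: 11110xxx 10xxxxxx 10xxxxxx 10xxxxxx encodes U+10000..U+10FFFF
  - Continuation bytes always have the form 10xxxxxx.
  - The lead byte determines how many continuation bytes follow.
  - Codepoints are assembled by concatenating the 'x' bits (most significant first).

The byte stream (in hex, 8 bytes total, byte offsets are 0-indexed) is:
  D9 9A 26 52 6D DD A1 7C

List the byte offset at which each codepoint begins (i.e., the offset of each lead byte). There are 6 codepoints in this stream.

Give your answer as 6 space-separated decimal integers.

Answer: 0 2 3 4 5 7

Derivation:
Byte[0]=D9: 2-byte lead, need 1 cont bytes. acc=0x19
Byte[1]=9A: continuation. acc=(acc<<6)|0x1A=0x65A
Completed: cp=U+065A (starts at byte 0)
Byte[2]=26: 1-byte ASCII. cp=U+0026
Byte[3]=52: 1-byte ASCII. cp=U+0052
Byte[4]=6D: 1-byte ASCII. cp=U+006D
Byte[5]=DD: 2-byte lead, need 1 cont bytes. acc=0x1D
Byte[6]=A1: continuation. acc=(acc<<6)|0x21=0x761
Completed: cp=U+0761 (starts at byte 5)
Byte[7]=7C: 1-byte ASCII. cp=U+007C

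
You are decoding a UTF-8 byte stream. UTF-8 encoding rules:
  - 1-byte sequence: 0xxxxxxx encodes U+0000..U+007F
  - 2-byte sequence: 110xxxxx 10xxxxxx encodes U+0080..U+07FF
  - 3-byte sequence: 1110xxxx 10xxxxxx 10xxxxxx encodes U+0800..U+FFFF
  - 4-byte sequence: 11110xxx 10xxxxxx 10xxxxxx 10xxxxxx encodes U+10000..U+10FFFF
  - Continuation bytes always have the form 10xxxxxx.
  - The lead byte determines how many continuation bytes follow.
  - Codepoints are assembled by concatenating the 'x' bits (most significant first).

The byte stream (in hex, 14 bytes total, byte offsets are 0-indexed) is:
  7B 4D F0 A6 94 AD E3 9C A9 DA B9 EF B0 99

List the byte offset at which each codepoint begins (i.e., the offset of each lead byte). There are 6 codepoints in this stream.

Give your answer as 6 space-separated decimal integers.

Answer: 0 1 2 6 9 11

Derivation:
Byte[0]=7B: 1-byte ASCII. cp=U+007B
Byte[1]=4D: 1-byte ASCII. cp=U+004D
Byte[2]=F0: 4-byte lead, need 3 cont bytes. acc=0x0
Byte[3]=A6: continuation. acc=(acc<<6)|0x26=0x26
Byte[4]=94: continuation. acc=(acc<<6)|0x14=0x994
Byte[5]=AD: continuation. acc=(acc<<6)|0x2D=0x2652D
Completed: cp=U+2652D (starts at byte 2)
Byte[6]=E3: 3-byte lead, need 2 cont bytes. acc=0x3
Byte[7]=9C: continuation. acc=(acc<<6)|0x1C=0xDC
Byte[8]=A9: continuation. acc=(acc<<6)|0x29=0x3729
Completed: cp=U+3729 (starts at byte 6)
Byte[9]=DA: 2-byte lead, need 1 cont bytes. acc=0x1A
Byte[10]=B9: continuation. acc=(acc<<6)|0x39=0x6B9
Completed: cp=U+06B9 (starts at byte 9)
Byte[11]=EF: 3-byte lead, need 2 cont bytes. acc=0xF
Byte[12]=B0: continuation. acc=(acc<<6)|0x30=0x3F0
Byte[13]=99: continuation. acc=(acc<<6)|0x19=0xFC19
Completed: cp=U+FC19 (starts at byte 11)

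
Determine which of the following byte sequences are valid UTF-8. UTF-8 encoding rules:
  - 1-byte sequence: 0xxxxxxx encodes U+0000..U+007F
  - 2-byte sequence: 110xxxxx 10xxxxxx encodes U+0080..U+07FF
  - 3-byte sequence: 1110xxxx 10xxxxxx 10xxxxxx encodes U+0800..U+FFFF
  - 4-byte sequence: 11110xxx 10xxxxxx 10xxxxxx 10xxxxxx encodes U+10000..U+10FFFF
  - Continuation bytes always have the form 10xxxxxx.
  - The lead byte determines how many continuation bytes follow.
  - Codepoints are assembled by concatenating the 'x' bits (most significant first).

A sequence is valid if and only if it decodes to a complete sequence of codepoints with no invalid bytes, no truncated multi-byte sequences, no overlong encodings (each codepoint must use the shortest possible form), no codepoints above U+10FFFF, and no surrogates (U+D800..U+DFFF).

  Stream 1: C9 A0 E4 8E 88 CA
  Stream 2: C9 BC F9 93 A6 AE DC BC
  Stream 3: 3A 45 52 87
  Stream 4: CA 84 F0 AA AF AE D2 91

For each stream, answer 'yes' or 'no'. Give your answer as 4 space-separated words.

Stream 1: error at byte offset 6. INVALID
Stream 2: error at byte offset 2. INVALID
Stream 3: error at byte offset 3. INVALID
Stream 4: decodes cleanly. VALID

Answer: no no no yes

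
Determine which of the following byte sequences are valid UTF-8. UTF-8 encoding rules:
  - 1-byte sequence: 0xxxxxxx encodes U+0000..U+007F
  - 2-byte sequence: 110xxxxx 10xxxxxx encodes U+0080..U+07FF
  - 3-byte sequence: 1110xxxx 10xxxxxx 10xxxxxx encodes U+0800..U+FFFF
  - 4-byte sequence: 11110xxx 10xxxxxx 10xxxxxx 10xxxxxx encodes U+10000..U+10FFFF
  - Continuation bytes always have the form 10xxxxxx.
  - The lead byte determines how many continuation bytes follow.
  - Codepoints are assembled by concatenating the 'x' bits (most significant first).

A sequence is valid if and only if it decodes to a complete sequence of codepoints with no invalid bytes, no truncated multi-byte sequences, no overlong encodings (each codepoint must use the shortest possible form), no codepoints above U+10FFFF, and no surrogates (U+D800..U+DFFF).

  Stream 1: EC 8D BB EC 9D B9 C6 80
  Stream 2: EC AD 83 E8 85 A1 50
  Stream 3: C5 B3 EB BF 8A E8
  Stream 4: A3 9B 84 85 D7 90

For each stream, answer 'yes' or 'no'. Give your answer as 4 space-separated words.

Answer: yes yes no no

Derivation:
Stream 1: decodes cleanly. VALID
Stream 2: decodes cleanly. VALID
Stream 3: error at byte offset 6. INVALID
Stream 4: error at byte offset 0. INVALID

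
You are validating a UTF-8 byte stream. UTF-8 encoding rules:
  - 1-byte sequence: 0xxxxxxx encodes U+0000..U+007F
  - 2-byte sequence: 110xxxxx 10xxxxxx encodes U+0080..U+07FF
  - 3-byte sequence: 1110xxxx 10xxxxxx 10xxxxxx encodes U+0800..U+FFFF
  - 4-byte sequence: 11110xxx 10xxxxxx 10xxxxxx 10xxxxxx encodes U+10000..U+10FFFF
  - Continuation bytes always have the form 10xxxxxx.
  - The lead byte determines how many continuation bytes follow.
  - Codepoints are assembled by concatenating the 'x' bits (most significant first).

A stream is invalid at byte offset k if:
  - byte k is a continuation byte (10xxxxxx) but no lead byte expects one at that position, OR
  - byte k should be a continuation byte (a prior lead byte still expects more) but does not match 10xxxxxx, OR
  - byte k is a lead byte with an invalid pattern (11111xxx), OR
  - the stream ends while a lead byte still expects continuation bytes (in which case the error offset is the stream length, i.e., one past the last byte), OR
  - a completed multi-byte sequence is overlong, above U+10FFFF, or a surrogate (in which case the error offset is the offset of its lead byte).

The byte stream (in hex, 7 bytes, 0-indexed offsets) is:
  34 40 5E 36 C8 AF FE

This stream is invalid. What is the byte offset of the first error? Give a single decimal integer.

Answer: 6

Derivation:
Byte[0]=34: 1-byte ASCII. cp=U+0034
Byte[1]=40: 1-byte ASCII. cp=U+0040
Byte[2]=5E: 1-byte ASCII. cp=U+005E
Byte[3]=36: 1-byte ASCII. cp=U+0036
Byte[4]=C8: 2-byte lead, need 1 cont bytes. acc=0x8
Byte[5]=AF: continuation. acc=(acc<<6)|0x2F=0x22F
Completed: cp=U+022F (starts at byte 4)
Byte[6]=FE: INVALID lead byte (not 0xxx/110x/1110/11110)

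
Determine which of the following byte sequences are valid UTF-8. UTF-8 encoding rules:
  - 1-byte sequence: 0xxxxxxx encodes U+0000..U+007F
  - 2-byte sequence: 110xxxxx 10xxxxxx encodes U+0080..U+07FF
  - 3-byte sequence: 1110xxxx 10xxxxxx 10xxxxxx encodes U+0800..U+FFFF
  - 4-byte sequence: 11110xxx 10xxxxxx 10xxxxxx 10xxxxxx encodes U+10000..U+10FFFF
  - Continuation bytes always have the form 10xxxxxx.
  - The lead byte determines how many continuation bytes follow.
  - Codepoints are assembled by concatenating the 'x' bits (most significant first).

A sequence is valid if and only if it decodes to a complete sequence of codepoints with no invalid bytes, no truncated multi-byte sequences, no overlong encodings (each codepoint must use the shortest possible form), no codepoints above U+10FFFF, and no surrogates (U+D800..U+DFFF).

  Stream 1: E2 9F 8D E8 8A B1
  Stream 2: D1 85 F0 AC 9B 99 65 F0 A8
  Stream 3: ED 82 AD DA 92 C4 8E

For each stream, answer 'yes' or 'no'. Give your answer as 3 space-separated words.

Answer: yes no yes

Derivation:
Stream 1: decodes cleanly. VALID
Stream 2: error at byte offset 9. INVALID
Stream 3: decodes cleanly. VALID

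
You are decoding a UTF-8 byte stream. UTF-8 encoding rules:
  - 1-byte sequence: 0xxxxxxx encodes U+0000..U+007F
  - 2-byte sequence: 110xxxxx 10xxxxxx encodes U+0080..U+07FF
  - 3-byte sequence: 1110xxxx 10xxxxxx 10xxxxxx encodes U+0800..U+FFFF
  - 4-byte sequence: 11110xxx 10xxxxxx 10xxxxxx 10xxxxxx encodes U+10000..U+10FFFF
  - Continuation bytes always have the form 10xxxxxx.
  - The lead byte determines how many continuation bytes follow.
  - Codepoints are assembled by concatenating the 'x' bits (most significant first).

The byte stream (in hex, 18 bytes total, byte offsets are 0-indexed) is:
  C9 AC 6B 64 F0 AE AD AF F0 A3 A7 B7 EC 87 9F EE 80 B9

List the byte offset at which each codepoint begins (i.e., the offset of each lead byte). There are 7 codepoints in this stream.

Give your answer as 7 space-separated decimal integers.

Answer: 0 2 3 4 8 12 15

Derivation:
Byte[0]=C9: 2-byte lead, need 1 cont bytes. acc=0x9
Byte[1]=AC: continuation. acc=(acc<<6)|0x2C=0x26C
Completed: cp=U+026C (starts at byte 0)
Byte[2]=6B: 1-byte ASCII. cp=U+006B
Byte[3]=64: 1-byte ASCII. cp=U+0064
Byte[4]=F0: 4-byte lead, need 3 cont bytes. acc=0x0
Byte[5]=AE: continuation. acc=(acc<<6)|0x2E=0x2E
Byte[6]=AD: continuation. acc=(acc<<6)|0x2D=0xBAD
Byte[7]=AF: continuation. acc=(acc<<6)|0x2F=0x2EB6F
Completed: cp=U+2EB6F (starts at byte 4)
Byte[8]=F0: 4-byte lead, need 3 cont bytes. acc=0x0
Byte[9]=A3: continuation. acc=(acc<<6)|0x23=0x23
Byte[10]=A7: continuation. acc=(acc<<6)|0x27=0x8E7
Byte[11]=B7: continuation. acc=(acc<<6)|0x37=0x239F7
Completed: cp=U+239F7 (starts at byte 8)
Byte[12]=EC: 3-byte lead, need 2 cont bytes. acc=0xC
Byte[13]=87: continuation. acc=(acc<<6)|0x07=0x307
Byte[14]=9F: continuation. acc=(acc<<6)|0x1F=0xC1DF
Completed: cp=U+C1DF (starts at byte 12)
Byte[15]=EE: 3-byte lead, need 2 cont bytes. acc=0xE
Byte[16]=80: continuation. acc=(acc<<6)|0x00=0x380
Byte[17]=B9: continuation. acc=(acc<<6)|0x39=0xE039
Completed: cp=U+E039 (starts at byte 15)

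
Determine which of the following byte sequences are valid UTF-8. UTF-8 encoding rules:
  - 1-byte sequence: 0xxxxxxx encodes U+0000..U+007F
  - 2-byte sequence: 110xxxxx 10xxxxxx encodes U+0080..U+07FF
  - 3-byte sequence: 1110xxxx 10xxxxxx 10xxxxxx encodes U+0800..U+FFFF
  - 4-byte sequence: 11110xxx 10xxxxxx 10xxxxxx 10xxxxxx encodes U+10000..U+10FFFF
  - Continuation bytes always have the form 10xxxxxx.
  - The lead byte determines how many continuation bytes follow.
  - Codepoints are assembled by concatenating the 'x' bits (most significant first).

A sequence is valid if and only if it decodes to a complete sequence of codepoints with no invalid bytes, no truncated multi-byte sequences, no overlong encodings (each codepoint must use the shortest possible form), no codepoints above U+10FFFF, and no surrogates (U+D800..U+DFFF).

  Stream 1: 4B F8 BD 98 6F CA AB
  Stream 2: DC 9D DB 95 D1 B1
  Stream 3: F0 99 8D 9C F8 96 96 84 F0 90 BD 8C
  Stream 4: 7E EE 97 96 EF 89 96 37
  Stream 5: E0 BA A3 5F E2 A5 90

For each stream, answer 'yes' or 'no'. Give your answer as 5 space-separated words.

Stream 1: error at byte offset 1. INVALID
Stream 2: decodes cleanly. VALID
Stream 3: error at byte offset 4. INVALID
Stream 4: decodes cleanly. VALID
Stream 5: decodes cleanly. VALID

Answer: no yes no yes yes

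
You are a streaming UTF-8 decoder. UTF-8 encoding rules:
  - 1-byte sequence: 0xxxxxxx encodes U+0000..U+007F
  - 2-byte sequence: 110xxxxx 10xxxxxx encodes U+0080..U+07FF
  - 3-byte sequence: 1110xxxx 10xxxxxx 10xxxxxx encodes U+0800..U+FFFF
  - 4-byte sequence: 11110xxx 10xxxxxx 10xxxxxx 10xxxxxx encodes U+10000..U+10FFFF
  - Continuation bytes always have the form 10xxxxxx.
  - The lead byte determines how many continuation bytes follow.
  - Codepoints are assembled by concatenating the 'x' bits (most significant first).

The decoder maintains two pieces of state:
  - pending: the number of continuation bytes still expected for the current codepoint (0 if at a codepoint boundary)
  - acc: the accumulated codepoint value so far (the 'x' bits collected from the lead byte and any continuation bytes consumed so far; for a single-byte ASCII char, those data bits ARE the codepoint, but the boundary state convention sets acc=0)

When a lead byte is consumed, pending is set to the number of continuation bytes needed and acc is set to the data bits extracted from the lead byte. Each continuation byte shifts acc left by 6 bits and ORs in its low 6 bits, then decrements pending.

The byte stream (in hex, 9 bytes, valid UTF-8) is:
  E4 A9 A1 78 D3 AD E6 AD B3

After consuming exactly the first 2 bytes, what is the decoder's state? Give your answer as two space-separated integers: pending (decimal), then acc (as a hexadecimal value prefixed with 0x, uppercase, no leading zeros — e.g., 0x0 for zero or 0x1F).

Answer: 1 0x129

Derivation:
Byte[0]=E4: 3-byte lead. pending=2, acc=0x4
Byte[1]=A9: continuation. acc=(acc<<6)|0x29=0x129, pending=1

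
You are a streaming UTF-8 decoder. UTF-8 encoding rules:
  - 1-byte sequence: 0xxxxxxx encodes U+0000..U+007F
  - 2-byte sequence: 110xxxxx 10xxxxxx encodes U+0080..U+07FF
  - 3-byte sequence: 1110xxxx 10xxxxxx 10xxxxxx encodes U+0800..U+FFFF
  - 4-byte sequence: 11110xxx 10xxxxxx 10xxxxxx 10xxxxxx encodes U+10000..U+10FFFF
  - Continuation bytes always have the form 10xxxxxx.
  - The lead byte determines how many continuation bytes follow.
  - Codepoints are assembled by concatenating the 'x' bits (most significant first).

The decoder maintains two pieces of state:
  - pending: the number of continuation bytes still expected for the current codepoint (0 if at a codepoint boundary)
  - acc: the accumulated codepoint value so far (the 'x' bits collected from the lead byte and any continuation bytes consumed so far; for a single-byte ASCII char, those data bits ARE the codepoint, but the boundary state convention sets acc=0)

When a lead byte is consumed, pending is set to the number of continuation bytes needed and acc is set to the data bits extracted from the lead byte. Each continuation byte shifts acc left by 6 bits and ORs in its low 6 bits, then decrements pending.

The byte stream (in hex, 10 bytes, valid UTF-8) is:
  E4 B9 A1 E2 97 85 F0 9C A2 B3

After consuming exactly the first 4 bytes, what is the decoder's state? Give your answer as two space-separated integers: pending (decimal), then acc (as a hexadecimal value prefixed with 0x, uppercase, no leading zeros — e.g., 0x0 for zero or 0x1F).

Byte[0]=E4: 3-byte lead. pending=2, acc=0x4
Byte[1]=B9: continuation. acc=(acc<<6)|0x39=0x139, pending=1
Byte[2]=A1: continuation. acc=(acc<<6)|0x21=0x4E61, pending=0
Byte[3]=E2: 3-byte lead. pending=2, acc=0x2

Answer: 2 0x2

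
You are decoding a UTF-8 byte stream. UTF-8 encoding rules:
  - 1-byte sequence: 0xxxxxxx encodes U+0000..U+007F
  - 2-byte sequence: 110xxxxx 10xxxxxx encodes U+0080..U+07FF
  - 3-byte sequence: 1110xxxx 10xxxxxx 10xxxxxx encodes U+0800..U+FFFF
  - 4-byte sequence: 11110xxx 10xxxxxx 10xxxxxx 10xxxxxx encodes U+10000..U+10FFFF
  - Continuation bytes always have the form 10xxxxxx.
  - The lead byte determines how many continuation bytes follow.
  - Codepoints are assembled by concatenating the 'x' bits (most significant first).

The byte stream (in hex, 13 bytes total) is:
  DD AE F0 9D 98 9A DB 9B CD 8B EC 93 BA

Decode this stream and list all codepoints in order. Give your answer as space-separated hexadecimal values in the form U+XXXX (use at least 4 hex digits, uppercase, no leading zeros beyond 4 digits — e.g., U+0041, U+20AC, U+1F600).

Answer: U+076E U+1D61A U+06DB U+034B U+C4FA

Derivation:
Byte[0]=DD: 2-byte lead, need 1 cont bytes. acc=0x1D
Byte[1]=AE: continuation. acc=(acc<<6)|0x2E=0x76E
Completed: cp=U+076E (starts at byte 0)
Byte[2]=F0: 4-byte lead, need 3 cont bytes. acc=0x0
Byte[3]=9D: continuation. acc=(acc<<6)|0x1D=0x1D
Byte[4]=98: continuation. acc=(acc<<6)|0x18=0x758
Byte[5]=9A: continuation. acc=(acc<<6)|0x1A=0x1D61A
Completed: cp=U+1D61A (starts at byte 2)
Byte[6]=DB: 2-byte lead, need 1 cont bytes. acc=0x1B
Byte[7]=9B: continuation. acc=(acc<<6)|0x1B=0x6DB
Completed: cp=U+06DB (starts at byte 6)
Byte[8]=CD: 2-byte lead, need 1 cont bytes. acc=0xD
Byte[9]=8B: continuation. acc=(acc<<6)|0x0B=0x34B
Completed: cp=U+034B (starts at byte 8)
Byte[10]=EC: 3-byte lead, need 2 cont bytes. acc=0xC
Byte[11]=93: continuation. acc=(acc<<6)|0x13=0x313
Byte[12]=BA: continuation. acc=(acc<<6)|0x3A=0xC4FA
Completed: cp=U+C4FA (starts at byte 10)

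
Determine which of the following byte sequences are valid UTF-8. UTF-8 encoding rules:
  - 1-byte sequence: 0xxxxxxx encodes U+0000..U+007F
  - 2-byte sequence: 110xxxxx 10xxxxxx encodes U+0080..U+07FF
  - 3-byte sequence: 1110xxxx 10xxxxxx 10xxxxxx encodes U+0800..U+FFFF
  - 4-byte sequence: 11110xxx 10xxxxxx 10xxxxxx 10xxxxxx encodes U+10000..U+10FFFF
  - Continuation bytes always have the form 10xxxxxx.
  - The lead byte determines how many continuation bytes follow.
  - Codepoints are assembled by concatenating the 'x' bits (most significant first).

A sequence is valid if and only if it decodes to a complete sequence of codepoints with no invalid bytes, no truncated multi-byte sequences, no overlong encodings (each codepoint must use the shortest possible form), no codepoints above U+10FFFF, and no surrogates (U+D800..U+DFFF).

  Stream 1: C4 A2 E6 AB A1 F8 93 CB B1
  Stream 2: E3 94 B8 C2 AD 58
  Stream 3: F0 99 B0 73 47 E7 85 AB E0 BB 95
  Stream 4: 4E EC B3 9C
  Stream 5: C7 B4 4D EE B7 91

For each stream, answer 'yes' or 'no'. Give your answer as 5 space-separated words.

Stream 1: error at byte offset 5. INVALID
Stream 2: decodes cleanly. VALID
Stream 3: error at byte offset 3. INVALID
Stream 4: decodes cleanly. VALID
Stream 5: decodes cleanly. VALID

Answer: no yes no yes yes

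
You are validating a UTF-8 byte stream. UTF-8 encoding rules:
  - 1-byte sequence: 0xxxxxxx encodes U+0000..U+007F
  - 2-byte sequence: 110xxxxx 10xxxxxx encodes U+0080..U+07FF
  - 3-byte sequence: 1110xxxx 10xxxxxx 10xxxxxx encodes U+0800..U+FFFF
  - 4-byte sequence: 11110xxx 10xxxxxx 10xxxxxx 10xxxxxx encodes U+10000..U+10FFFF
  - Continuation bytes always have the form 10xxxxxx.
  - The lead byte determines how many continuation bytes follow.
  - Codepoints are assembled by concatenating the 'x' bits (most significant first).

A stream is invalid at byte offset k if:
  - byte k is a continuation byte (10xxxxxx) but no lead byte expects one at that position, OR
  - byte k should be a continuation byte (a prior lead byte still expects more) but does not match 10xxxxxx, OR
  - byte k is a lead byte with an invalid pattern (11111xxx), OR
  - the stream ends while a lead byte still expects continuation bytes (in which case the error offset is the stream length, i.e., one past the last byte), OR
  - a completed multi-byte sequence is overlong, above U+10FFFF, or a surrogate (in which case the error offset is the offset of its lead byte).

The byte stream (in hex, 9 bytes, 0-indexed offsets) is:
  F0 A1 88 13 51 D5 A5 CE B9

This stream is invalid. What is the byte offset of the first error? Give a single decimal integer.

Byte[0]=F0: 4-byte lead, need 3 cont bytes. acc=0x0
Byte[1]=A1: continuation. acc=(acc<<6)|0x21=0x21
Byte[2]=88: continuation. acc=(acc<<6)|0x08=0x848
Byte[3]=13: expected 10xxxxxx continuation. INVALID

Answer: 3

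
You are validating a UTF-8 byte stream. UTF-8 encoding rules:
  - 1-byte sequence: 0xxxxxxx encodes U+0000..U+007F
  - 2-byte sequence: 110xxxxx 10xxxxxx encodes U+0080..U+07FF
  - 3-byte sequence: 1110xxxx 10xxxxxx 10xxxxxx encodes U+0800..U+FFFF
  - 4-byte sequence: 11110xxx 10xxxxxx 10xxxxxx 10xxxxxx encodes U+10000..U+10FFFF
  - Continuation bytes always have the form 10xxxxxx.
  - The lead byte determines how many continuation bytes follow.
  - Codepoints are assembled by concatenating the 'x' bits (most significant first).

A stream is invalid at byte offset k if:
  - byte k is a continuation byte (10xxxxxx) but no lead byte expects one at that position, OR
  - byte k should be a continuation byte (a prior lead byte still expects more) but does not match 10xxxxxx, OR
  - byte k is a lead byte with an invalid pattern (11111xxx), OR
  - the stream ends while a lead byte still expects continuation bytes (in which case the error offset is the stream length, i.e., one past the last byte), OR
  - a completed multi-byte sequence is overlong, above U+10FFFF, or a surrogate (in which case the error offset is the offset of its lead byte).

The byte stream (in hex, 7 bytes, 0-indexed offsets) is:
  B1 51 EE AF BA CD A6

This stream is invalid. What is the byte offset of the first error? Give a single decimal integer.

Byte[0]=B1: INVALID lead byte (not 0xxx/110x/1110/11110)

Answer: 0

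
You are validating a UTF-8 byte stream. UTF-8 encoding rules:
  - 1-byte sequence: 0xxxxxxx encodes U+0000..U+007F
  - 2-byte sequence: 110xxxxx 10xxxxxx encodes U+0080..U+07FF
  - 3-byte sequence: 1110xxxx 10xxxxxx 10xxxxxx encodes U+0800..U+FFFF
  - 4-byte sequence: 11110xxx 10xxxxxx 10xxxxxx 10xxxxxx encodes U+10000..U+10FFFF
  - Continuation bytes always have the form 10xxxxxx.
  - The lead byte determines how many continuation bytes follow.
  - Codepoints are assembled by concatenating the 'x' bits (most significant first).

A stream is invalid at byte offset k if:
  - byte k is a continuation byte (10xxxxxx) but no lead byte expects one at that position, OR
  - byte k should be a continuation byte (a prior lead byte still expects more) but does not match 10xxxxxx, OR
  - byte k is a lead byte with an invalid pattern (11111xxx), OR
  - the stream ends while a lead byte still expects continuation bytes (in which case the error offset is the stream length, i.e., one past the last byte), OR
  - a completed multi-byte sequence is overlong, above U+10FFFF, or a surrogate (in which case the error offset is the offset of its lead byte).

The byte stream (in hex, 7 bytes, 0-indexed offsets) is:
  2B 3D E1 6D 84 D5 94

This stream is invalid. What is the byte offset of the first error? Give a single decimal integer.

Byte[0]=2B: 1-byte ASCII. cp=U+002B
Byte[1]=3D: 1-byte ASCII. cp=U+003D
Byte[2]=E1: 3-byte lead, need 2 cont bytes. acc=0x1
Byte[3]=6D: expected 10xxxxxx continuation. INVALID

Answer: 3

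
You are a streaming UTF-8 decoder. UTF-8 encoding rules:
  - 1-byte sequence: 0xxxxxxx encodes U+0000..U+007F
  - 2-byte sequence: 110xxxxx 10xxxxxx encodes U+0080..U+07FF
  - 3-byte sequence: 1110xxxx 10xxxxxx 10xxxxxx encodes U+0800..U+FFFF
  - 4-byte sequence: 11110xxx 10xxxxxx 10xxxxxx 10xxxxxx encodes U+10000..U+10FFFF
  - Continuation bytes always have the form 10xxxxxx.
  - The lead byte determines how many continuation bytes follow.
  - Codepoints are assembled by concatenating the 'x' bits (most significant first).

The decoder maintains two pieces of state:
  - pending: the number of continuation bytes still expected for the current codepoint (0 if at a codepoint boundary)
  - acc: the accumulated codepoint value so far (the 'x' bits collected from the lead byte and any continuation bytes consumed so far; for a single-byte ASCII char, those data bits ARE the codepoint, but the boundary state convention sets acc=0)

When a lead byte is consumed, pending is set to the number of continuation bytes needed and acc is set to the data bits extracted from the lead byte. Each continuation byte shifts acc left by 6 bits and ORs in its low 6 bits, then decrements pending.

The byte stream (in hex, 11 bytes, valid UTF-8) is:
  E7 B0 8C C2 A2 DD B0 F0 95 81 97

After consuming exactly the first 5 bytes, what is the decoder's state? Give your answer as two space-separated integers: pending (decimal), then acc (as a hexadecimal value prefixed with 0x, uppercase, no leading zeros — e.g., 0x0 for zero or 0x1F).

Byte[0]=E7: 3-byte lead. pending=2, acc=0x7
Byte[1]=B0: continuation. acc=(acc<<6)|0x30=0x1F0, pending=1
Byte[2]=8C: continuation. acc=(acc<<6)|0x0C=0x7C0C, pending=0
Byte[3]=C2: 2-byte lead. pending=1, acc=0x2
Byte[4]=A2: continuation. acc=(acc<<6)|0x22=0xA2, pending=0

Answer: 0 0xA2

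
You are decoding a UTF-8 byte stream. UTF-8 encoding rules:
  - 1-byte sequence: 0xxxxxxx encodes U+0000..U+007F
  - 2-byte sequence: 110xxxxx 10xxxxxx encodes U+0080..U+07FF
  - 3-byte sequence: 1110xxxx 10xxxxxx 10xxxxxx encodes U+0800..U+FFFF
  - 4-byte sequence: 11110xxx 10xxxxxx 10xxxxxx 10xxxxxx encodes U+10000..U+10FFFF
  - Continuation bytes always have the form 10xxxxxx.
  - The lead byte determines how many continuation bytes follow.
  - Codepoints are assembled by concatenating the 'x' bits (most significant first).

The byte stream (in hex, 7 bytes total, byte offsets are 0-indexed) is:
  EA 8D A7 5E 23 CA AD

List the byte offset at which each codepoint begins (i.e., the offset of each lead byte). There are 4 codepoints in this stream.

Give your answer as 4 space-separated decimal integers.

Answer: 0 3 4 5

Derivation:
Byte[0]=EA: 3-byte lead, need 2 cont bytes. acc=0xA
Byte[1]=8D: continuation. acc=(acc<<6)|0x0D=0x28D
Byte[2]=A7: continuation. acc=(acc<<6)|0x27=0xA367
Completed: cp=U+A367 (starts at byte 0)
Byte[3]=5E: 1-byte ASCII. cp=U+005E
Byte[4]=23: 1-byte ASCII. cp=U+0023
Byte[5]=CA: 2-byte lead, need 1 cont bytes. acc=0xA
Byte[6]=AD: continuation. acc=(acc<<6)|0x2D=0x2AD
Completed: cp=U+02AD (starts at byte 5)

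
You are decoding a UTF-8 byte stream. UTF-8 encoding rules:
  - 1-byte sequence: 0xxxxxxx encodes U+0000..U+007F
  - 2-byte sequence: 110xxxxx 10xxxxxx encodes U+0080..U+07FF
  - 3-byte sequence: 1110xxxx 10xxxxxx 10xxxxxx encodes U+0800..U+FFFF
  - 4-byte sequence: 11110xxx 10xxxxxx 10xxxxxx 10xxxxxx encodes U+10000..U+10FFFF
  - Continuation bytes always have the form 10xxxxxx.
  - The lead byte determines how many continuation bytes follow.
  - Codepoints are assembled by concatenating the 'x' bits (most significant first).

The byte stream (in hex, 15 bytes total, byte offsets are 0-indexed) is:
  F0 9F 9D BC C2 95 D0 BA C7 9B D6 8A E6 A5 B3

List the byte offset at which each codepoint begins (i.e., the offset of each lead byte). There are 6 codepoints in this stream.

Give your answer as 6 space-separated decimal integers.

Byte[0]=F0: 4-byte lead, need 3 cont bytes. acc=0x0
Byte[1]=9F: continuation. acc=(acc<<6)|0x1F=0x1F
Byte[2]=9D: continuation. acc=(acc<<6)|0x1D=0x7DD
Byte[3]=BC: continuation. acc=(acc<<6)|0x3C=0x1F77C
Completed: cp=U+1F77C (starts at byte 0)
Byte[4]=C2: 2-byte lead, need 1 cont bytes. acc=0x2
Byte[5]=95: continuation. acc=(acc<<6)|0x15=0x95
Completed: cp=U+0095 (starts at byte 4)
Byte[6]=D0: 2-byte lead, need 1 cont bytes. acc=0x10
Byte[7]=BA: continuation. acc=(acc<<6)|0x3A=0x43A
Completed: cp=U+043A (starts at byte 6)
Byte[8]=C7: 2-byte lead, need 1 cont bytes. acc=0x7
Byte[9]=9B: continuation. acc=(acc<<6)|0x1B=0x1DB
Completed: cp=U+01DB (starts at byte 8)
Byte[10]=D6: 2-byte lead, need 1 cont bytes. acc=0x16
Byte[11]=8A: continuation. acc=(acc<<6)|0x0A=0x58A
Completed: cp=U+058A (starts at byte 10)
Byte[12]=E6: 3-byte lead, need 2 cont bytes. acc=0x6
Byte[13]=A5: continuation. acc=(acc<<6)|0x25=0x1A5
Byte[14]=B3: continuation. acc=(acc<<6)|0x33=0x6973
Completed: cp=U+6973 (starts at byte 12)

Answer: 0 4 6 8 10 12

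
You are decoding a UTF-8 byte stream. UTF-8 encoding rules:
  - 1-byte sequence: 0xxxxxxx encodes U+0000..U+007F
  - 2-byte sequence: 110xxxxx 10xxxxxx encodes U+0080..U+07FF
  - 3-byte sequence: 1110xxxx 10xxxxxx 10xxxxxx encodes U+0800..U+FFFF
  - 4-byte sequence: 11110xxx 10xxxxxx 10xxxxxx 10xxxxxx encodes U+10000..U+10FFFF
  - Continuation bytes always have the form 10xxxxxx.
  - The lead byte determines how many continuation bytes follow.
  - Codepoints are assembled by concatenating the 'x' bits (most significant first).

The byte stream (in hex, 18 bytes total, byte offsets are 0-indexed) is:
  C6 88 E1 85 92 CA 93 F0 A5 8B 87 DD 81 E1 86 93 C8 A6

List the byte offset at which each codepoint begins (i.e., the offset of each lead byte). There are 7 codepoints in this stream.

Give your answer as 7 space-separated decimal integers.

Answer: 0 2 5 7 11 13 16

Derivation:
Byte[0]=C6: 2-byte lead, need 1 cont bytes. acc=0x6
Byte[1]=88: continuation. acc=(acc<<6)|0x08=0x188
Completed: cp=U+0188 (starts at byte 0)
Byte[2]=E1: 3-byte lead, need 2 cont bytes. acc=0x1
Byte[3]=85: continuation. acc=(acc<<6)|0x05=0x45
Byte[4]=92: continuation. acc=(acc<<6)|0x12=0x1152
Completed: cp=U+1152 (starts at byte 2)
Byte[5]=CA: 2-byte lead, need 1 cont bytes. acc=0xA
Byte[6]=93: continuation. acc=(acc<<6)|0x13=0x293
Completed: cp=U+0293 (starts at byte 5)
Byte[7]=F0: 4-byte lead, need 3 cont bytes. acc=0x0
Byte[8]=A5: continuation. acc=(acc<<6)|0x25=0x25
Byte[9]=8B: continuation. acc=(acc<<6)|0x0B=0x94B
Byte[10]=87: continuation. acc=(acc<<6)|0x07=0x252C7
Completed: cp=U+252C7 (starts at byte 7)
Byte[11]=DD: 2-byte lead, need 1 cont bytes. acc=0x1D
Byte[12]=81: continuation. acc=(acc<<6)|0x01=0x741
Completed: cp=U+0741 (starts at byte 11)
Byte[13]=E1: 3-byte lead, need 2 cont bytes. acc=0x1
Byte[14]=86: continuation. acc=(acc<<6)|0x06=0x46
Byte[15]=93: continuation. acc=(acc<<6)|0x13=0x1193
Completed: cp=U+1193 (starts at byte 13)
Byte[16]=C8: 2-byte lead, need 1 cont bytes. acc=0x8
Byte[17]=A6: continuation. acc=(acc<<6)|0x26=0x226
Completed: cp=U+0226 (starts at byte 16)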